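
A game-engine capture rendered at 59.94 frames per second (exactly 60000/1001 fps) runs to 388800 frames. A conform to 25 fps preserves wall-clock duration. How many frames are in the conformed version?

162162 frames

Target frames = source frames × (target rate / source rate) = 388800 × (25)/(60000/1001) = 388800 × 1001/2400 = 162162.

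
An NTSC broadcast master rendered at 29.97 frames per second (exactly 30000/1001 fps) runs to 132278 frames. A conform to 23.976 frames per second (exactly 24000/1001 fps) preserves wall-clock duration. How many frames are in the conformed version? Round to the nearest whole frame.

105822 frames

Frames at target rate = 132278 × (24000/1001) / (30000/1001) = 529112/5 ≈ 105822.400.
Nearest whole frame: 105822.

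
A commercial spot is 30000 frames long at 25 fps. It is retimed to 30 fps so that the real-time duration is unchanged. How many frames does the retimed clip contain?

Target frames = source frames × (target rate / source rate) = 30000 × (30)/(25) = 30000 × 6/5 = 36000.

36000 frames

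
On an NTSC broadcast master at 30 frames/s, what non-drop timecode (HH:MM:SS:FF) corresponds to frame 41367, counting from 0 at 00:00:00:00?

41367 ÷ 30 = 1378 full seconds, remainder 27 frames.
1378 s = 0 h 22 min 58 s.
Timecode: 00:22:58:27.

00:22:58:27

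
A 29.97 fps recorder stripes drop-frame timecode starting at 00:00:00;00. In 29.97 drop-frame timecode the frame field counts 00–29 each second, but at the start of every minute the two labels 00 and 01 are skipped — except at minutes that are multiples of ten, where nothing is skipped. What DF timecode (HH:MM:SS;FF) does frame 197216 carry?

Ten DF minutes hold 17982 frames, so frame 197216 lies in block 10 (frames 179820–197801) with 17396 frames into that block.
The block's first minute is 1800 frames and the rest 1798 each; 17396 frames reaches minute 9, so 10 × 18 + 9 × 2 = 198 labels have been skipped so far.
Adding those back, label number 197216 + 198 = 197414 at 30 labels/s is 6580 s + 14 f = 1 h 49 min 40 s frame 14, i.e. 01:49:40;14.

01:49:40;14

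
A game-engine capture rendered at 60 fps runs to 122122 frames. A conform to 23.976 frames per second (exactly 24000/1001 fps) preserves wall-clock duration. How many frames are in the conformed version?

48800 frames

Target frames = source frames × (target rate / source rate) = 122122 × (24000/1001)/(60) = 122122 × 400/1001 = 48800.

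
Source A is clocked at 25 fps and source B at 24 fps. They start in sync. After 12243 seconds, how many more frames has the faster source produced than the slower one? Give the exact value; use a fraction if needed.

12243 frames

A emits 25 × 12243 = 306075 frames; B emits 24 × 12243 = 293832.
Difference = 12243 frames; B is behind A.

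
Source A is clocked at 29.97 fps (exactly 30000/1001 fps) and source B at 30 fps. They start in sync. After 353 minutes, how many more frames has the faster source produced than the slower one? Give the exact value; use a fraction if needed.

353 min = 21180 s.
A emits 30000/1001 × 21180 = 635400000/1001 frames; B emits 30 × 21180 = 635400.
Difference = 635400/1001 frames (≈ 634.7652); B is ahead of A.

635400/1001 frames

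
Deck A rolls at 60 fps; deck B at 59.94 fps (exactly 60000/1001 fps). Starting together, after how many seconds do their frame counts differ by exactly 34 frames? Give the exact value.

The gap grows by |60000/1001 − 60| = 60/1001 frames per second.
Time for a 34-frame gap: 34 ÷ (60/1001) = 17017/30 s.

17017/30 seconds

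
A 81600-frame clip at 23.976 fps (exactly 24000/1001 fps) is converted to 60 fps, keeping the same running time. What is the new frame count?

204204 frames

Target frames = source frames × (target rate / source rate) = 81600 × (60)/(24000/1001) = 81600 × 1001/400 = 204204.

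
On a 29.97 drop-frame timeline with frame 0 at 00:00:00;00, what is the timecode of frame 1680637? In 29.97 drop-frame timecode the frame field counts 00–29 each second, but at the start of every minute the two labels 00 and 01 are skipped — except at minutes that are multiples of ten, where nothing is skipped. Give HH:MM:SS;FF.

15:34:37;09

Ten DF minutes hold 17982 frames, so frame 1680637 lies in block 93 (frames 1672326–1690307) with 8311 frames into that block.
The block's first minute is 1800 frames and the rest 1798 each; 8311 frames reaches minute 4, so 93 × 18 + 4 × 2 = 1682 labels have been skipped so far.
Adding those back, label number 1680637 + 1682 = 1682319 at 30 labels/s is 56077 s + 9 f = 15 h 34 min 37 s frame 9, i.e. 15:34:37;09.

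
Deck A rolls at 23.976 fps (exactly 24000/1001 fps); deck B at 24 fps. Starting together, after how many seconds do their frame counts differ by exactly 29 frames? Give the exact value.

The gap grows by |24 − 24000/1001| = 24/1001 frames per second.
Time for a 29-frame gap: 29 ÷ (24/1001) = 29029/24 s.

29029/24 seconds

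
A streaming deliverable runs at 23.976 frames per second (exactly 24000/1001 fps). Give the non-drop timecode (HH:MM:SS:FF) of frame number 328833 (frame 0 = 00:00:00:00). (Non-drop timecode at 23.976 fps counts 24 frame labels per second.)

03:48:21:09

328833 ÷ 24 = 13701 full seconds, remainder 9 frames.
13701 s = 3 h 48 min 21 s.
Timecode: 03:48:21:09.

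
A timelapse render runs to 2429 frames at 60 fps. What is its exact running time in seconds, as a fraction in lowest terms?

2429/60 seconds

Running time = 2429 ÷ (60) = 2429 × 1/60 = 2429/60 s.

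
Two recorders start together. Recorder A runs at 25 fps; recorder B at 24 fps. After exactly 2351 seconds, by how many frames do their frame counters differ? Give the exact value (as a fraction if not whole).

A emits 25 × 2351 = 58775 frames; B emits 24 × 2351 = 56424.
Difference = 2351 frames; B is behind A.

2351 frames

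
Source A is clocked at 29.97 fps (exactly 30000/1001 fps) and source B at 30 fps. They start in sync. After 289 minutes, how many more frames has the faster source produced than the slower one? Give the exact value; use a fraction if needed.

289 min = 17340 s.
A emits 30000/1001 × 17340 = 520200000/1001 frames; B emits 30 × 17340 = 520200.
Difference = 520200/1001 frames (≈ 519.6803); B is ahead of A.

520200/1001 frames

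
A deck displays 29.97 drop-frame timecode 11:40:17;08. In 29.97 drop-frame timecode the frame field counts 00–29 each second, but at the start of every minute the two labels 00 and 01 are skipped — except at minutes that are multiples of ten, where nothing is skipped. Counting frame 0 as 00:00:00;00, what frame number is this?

1259258

Complete 10-minute blocks: 70, each 17982 frames → 1258740.
Remaining 0 whole minutes in the current block: 0 frames.
Within the current minute: 17 × 30 + 8 = 518. Total = 1258740 + 0 + 518 = 1259258.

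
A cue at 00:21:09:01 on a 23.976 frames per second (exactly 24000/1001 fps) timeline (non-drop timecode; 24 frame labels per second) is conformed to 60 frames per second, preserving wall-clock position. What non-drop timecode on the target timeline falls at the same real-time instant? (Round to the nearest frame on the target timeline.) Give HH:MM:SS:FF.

Source frame index: (0×3600 + 21×60 + 9) × 24 + 1 = 30457.
Real time: 30457 / (24000/1001) = 30487457/24000 s.
Target frame: (30487457/24000) × (60) = 30487457/400 ≈ 76218.643 → 76219.
At 60 labels/s: frame 76219 → 00:21:10:19.

00:21:10:19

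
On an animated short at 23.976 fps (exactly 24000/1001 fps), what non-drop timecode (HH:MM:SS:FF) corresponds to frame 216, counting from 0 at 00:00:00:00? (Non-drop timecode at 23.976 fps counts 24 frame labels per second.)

00:00:09:00

216 ÷ 24 = 9 full seconds, remainder 0 frames.
9 s = 0 h 0 min 9 s.
Timecode: 00:00:09:00.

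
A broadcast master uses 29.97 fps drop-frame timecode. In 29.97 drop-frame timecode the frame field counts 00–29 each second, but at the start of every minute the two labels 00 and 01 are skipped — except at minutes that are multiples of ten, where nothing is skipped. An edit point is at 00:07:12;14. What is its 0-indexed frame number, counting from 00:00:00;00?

12960

As if non-drop at 30 labels/s: (0 × 3600 + 7 × 60 + 12) × 30 + 14 = 12974.
Minute boundaries passed: 7; those not divisible by 10: 7 − 0 = 7; dropped labels = 2 × 7 = 14.
Actual frame index = 12974 − 14 = 12960.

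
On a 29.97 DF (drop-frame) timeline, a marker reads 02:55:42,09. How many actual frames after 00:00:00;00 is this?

Complete 10-minute blocks: 17, each 17982 frames → 305694.
Remaining 5 whole minutes in the current block: 1800 + 4 × 1798 = 8992 frames.
Within the current minute: 42 × 30 + 9 − 2 = 1267 (labels ;00/;01 skipped at this minute). Total = 305694 + 8992 + 1267 = 315953.

315953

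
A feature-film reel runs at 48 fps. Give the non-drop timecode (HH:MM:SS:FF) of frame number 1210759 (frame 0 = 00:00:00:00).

07:00:24:07

1210759 ÷ 48 = 25224 full seconds, remainder 7 frames.
25224 s = 7 h 0 min 24 s.
Timecode: 07:00:24:07.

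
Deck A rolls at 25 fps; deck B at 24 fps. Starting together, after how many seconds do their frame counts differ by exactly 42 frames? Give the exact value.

The gap grows by |24 − 25| = 1 frame per second.
Time for a 42-frame gap: 42 ÷ (1) = 42 s.

42 seconds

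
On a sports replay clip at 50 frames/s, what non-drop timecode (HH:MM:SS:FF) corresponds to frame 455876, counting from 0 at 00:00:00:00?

455876 ÷ 50 = 9117 full seconds, remainder 26 frames.
9117 s = 2 h 31 min 57 s.
Timecode: 02:31:57:26.

02:31:57:26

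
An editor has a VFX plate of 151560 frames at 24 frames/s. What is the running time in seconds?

Running time = 151560 / (24) = 6315 s.

6315 seconds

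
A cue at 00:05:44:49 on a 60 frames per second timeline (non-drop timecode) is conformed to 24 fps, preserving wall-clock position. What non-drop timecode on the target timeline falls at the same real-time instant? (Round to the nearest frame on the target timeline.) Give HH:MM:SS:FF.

00:05:44:20

Source frame index: (0×3600 + 5×60 + 44) × 60 + 49 = 20689.
Real time: 20689 / (60) = 20689/60 s.
Target frame: (20689/60) × (24) = 41378/5 ≈ 8275.600 → 8276.
At 24 labels/s: frame 8276 → 00:05:44:20.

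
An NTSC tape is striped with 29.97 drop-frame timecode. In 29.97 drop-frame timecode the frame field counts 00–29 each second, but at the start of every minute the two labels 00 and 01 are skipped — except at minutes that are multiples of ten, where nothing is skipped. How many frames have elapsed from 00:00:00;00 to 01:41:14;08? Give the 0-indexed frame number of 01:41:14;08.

182046

Complete 10-minute blocks: 10, each 17982 frames → 179820.
Remaining 1 whole minute in the current block: 1800 + 0 × 1798 = 1800 frames.
Within the current minute: 14 × 30 + 8 − 2 = 426 (labels ;00/;01 skipped at this minute). Total = 179820 + 1800 + 426 = 182046.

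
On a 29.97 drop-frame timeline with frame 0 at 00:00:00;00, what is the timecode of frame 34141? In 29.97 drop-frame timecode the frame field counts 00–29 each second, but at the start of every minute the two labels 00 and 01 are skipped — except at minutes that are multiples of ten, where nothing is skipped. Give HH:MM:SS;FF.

Ten DF minutes hold 17982 frames, so frame 34141 lies in block 1 (frames 17982–35963) with 16159 frames into that block.
The block's first minute is 1800 frames and the rest 1798 each; 16159 frames reaches minute 8, so 1 × 18 + 8 × 2 = 34 labels have been skipped so far.
Adding those back, label number 34141 + 34 = 34175 at 30 labels/s is 1139 s + 5 f = 0 h 18 min 59 s frame 5, i.e. 00:18:59;05.

00:18:59;05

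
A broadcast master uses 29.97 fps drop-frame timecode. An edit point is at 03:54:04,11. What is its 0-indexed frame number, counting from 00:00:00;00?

420909

Complete 10-minute blocks: 23, each 17982 frames → 413586.
Remaining 4 whole minutes in the current block: 1800 + 3 × 1798 = 7194 frames.
Within the current minute: 4 × 30 + 11 − 2 = 129 (labels ;00/;01 skipped at this minute). Total = 413586 + 7194 + 129 = 420909.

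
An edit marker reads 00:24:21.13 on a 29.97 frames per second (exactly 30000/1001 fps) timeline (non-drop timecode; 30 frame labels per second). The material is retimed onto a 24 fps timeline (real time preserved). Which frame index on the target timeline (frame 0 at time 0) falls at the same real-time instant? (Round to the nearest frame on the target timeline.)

Source frame index: (0×3600 + 24×60 + 21) × 30 + 13 = 43843.
Real time: 43843 / (30000/1001) = 43886843/30000 s.
Target frame: (43886843/30000) × (24) = 43886843/1250 ≈ 35109.474 → 35109.

frame 35109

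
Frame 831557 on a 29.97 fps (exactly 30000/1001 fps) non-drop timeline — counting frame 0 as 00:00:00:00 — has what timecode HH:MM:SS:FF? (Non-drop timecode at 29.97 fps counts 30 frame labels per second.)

07:41:58:17

831557 ÷ 30 = 27718 full seconds, remainder 17 frames.
27718 s = 7 h 41 min 58 s.
Timecode: 07:41:58:17.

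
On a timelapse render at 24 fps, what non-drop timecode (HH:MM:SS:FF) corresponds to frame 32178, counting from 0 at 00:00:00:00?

00:22:20:18

32178 ÷ 24 = 1340 full seconds, remainder 18 frames.
1340 s = 0 h 22 min 20 s.
Timecode: 00:22:20:18.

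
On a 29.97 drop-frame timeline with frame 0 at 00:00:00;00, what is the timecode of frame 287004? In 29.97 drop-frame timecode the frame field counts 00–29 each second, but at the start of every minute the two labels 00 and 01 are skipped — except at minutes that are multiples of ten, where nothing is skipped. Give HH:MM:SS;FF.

02:39:36;12

Each 10-minute DF block holds 10 × 60 × 30 − 9 × 2 = 17982 frames. 287004 ÷ 17982 → 15 full blocks, remainder 17274.
Within the partial block the first minute is 1800 frames and each further minute 1798, so 9 further minute boundaries passed. Total skipped labels = 18 × 15 + 2 × 9 = 288.
Non-drop label index = 287004 + 288 = 287292; at 30 labels/s that is 02:39:36:12, i.e. DF 02:39:36;12.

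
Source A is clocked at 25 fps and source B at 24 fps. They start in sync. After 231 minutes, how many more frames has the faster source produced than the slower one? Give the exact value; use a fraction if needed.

231 min = 13860 s.
A emits 25 × 13860 = 346500 frames; B emits 24 × 13860 = 332640.
Difference = 13860 frames; B is behind A.

13860 frames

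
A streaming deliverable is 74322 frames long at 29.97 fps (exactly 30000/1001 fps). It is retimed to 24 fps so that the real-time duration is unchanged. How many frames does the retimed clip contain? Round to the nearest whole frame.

59517 frames

Frames at target rate = 74322 × (24) / (30000/1001) = 37198161/625 ≈ 59517.058.
Nearest whole frame: 59517.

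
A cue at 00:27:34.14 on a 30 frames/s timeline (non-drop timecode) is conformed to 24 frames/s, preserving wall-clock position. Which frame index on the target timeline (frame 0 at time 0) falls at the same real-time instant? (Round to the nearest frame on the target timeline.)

Source frame index: (0×3600 + 27×60 + 34) × 30 + 14 = 49634.
Real time: 49634 / (30) = 24817/15 s.
Target frame: (24817/15) × (24) = 198536/5 ≈ 39707.200 → 39707.

frame 39707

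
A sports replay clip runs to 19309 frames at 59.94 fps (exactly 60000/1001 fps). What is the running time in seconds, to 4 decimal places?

322.1385 seconds

Running time = 19309 × 1001/60000 = 19328309/60000 s ≈ 322.1385 s.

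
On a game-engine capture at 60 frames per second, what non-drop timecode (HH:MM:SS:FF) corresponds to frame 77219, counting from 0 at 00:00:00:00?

00:21:26:59

77219 ÷ 60 = 1286 full seconds, remainder 59 frames.
1286 s = 0 h 21 min 26 s.
Timecode: 00:21:26:59.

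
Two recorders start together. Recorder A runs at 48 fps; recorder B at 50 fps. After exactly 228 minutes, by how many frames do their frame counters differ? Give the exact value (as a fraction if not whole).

228 min = 13680 s.
A emits 48 × 13680 = 656640 frames; B emits 50 × 13680 = 684000.
Difference = 27360 frames; B is ahead of A.

27360 frames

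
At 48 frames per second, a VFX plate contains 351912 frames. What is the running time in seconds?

7331.5 seconds

Running time = 351912 / (48) = 7331.5 s.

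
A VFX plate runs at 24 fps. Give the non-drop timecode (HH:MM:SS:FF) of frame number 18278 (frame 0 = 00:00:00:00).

18278 ÷ 24 = 761 full seconds, remainder 14 frames.
761 s = 0 h 12 min 41 s.
Timecode: 00:12:41:14.

00:12:41:14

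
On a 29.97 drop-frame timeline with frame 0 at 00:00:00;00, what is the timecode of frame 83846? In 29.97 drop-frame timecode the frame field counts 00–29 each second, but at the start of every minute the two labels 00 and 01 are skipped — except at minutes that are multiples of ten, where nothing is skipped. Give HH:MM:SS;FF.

Each 10-minute DF block holds 10 × 60 × 30 − 9 × 2 = 17982 frames. 83846 ÷ 17982 → 4 full blocks, remainder 11918.
Within the partial block the first minute is 1800 frames and each further minute 1798, so 6 further minute boundaries passed. Total skipped labels = 18 × 4 + 2 × 6 = 84.
Non-drop label index = 83846 + 84 = 83930; at 30 labels/s that is 00:46:37:20, i.e. DF 00:46:37;20.

00:46:37;20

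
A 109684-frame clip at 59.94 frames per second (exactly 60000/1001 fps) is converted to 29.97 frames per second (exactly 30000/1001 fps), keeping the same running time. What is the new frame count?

54842 frames

Frames at target rate = 109684 × (30000/1001) / (60000/1001) = 54842.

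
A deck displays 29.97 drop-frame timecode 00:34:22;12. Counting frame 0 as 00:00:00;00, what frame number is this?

61810

Complete 10-minute blocks: 3, each 17982 frames → 53946.
Remaining 4 whole minutes in the current block: 1800 + 3 × 1798 = 7194 frames.
Within the current minute: 22 × 30 + 12 − 2 = 670 (labels ;00/;01 skipped at this minute). Total = 53946 + 7194 + 670 = 61810.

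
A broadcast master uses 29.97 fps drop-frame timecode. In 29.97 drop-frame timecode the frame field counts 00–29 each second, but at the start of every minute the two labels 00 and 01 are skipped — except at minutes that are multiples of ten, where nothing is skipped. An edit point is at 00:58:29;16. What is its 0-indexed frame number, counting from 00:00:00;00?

Complete 10-minute blocks: 5, each 17982 frames → 89910.
Remaining 8 whole minutes in the current block: 1800 + 7 × 1798 = 14386 frames.
Within the current minute: 29 × 30 + 16 − 2 = 884 (labels ;00/;01 skipped at this minute). Total = 89910 + 14386 + 884 = 105180.

105180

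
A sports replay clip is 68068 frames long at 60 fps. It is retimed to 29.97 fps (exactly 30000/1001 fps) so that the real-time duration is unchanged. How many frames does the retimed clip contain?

34000 frames

Target frames = source frames × (target rate / source rate) = 68068 × (30000/1001)/(60) = 68068 × 500/1001 = 34000.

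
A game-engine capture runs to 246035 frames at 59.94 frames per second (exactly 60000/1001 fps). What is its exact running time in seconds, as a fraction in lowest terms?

49256207/12000 seconds

Running time = 246035 ÷ (60000/1001) = 246035 × 1001/60000 = 49256207/12000 s.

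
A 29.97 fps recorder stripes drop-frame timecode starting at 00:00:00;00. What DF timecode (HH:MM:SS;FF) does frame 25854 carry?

Ten DF minutes hold 17982 frames, so frame 25854 lies in block 1 (frames 17982–35963) with 7872 frames into that block.
The block's first minute is 1800 frames and the rest 1798 each; 7872 frames reaches minute 4, so 1 × 18 + 4 × 2 = 26 labels have been skipped so far.
Adding those back, label number 25854 + 26 = 25880 at 30 labels/s is 862 s + 20 f = 0 h 14 min 22 s frame 20, i.e. 00:14:22;20.

00:14:22;20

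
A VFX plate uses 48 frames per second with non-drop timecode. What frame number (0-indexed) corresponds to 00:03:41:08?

Total seconds to the label: (0 × 3600 + 3 × 60 + 41) = 221.
Frame index = 221 × 48 + 8 = 10616.

10616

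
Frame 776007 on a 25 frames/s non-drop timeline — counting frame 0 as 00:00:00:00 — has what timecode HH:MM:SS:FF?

08:37:20:07

776007 ÷ 25 = 31040 full seconds, remainder 7 frames.
31040 s = 8 h 37 min 20 s.
Timecode: 08:37:20:07.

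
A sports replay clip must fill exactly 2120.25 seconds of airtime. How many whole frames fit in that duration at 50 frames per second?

106012 frames

Frames = 2120.25 × 50 = 212025/2 ≈ 106012.5000.
Complete frames: 106012.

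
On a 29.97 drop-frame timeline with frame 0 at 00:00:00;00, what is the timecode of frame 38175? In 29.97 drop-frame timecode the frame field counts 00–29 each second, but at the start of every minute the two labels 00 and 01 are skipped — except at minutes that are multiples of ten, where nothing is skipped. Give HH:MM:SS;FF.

00:21:13;23

Ten DF minutes hold 17982 frames, so frame 38175 lies in block 2 (frames 35964–53945) with 2211 frames into that block.
The block's first minute is 1800 frames and the rest 1798 each; 2211 frames reaches minute 1, so 2 × 18 + 1 × 2 = 38 labels have been skipped so far.
Adding those back, label number 38175 + 38 = 38213 at 30 labels/s is 1273 s + 23 f = 0 h 21 min 13 s frame 23, i.e. 00:21:13;23.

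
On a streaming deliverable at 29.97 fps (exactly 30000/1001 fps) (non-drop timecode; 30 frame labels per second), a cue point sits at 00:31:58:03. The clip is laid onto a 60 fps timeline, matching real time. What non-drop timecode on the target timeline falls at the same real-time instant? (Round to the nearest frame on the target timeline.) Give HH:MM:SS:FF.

Source frame index: (0×3600 + 31×60 + 58) × 30 + 3 = 57543.
Real time: 57543 / (30000/1001) = 19200181/10000 s.
Target frame: (19200181/10000) × (60) = 57600543/500 ≈ 115201.086 → 115201.
At 60 labels/s: frame 115201 → 00:32:00:01.

00:32:00:01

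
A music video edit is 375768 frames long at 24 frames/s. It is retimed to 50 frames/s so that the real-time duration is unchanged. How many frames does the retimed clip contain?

782850 frames

Target frames = source frames × (target rate / source rate) = 375768 × (50)/(24) = 375768 × 25/12 = 782850.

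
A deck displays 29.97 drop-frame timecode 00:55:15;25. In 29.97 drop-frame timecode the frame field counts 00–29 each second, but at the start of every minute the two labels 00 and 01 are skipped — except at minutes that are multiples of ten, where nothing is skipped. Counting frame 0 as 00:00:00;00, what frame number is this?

As if non-drop at 30 labels/s: (0 × 3600 + 55 × 60 + 15) × 30 + 25 = 99475.
Minute boundaries passed: 55; those not divisible by 10: 55 − 5 = 50; dropped labels = 2 × 50 = 100.
Actual frame index = 99475 − 100 = 99375.

99375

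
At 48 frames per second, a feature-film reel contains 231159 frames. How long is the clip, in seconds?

Running time = 231159 / (48) = 4815.8125 s.

4815.8125 seconds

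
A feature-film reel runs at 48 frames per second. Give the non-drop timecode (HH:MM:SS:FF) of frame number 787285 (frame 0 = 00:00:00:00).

04:33:21:37

787285 ÷ 48 = 16401 full seconds, remainder 37 frames.
16401 s = 4 h 33 min 21 s.
Timecode: 04:33:21:37.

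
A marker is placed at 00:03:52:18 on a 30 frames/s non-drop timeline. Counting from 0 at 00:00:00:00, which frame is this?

frame 6978

Total seconds to the label: (0 × 3600 + 3 × 60 + 52) = 232.
Frame index = 232 × 30 + 18 = 6978.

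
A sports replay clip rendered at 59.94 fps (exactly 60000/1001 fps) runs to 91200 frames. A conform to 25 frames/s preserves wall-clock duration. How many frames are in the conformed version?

38038 frames

Target frames = source frames × (target rate / source rate) = 91200 × (25)/(60000/1001) = 91200 × 1001/2400 = 38038.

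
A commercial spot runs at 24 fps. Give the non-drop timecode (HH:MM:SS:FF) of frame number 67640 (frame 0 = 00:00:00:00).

67640 ÷ 24 = 2818 full seconds, remainder 8 frames.
2818 s = 0 h 46 min 58 s.
Timecode: 00:46:58:08.

00:46:58:08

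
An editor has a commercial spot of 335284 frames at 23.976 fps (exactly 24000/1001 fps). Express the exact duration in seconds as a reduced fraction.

Running time = 335284 ÷ (24000/1001) = 335284 × 1001/24000 = 83904821/6000 s.

83904821/6000 seconds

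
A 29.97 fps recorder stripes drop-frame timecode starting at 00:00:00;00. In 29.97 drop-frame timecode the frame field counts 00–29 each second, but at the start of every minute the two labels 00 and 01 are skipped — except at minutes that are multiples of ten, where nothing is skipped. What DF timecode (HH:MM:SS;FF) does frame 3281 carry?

00:01:49;13

Ten DF minutes hold 17982 frames, so frame 3281 lies in block 0 (frames 0–17981) with 3281 frames into that block.
The block's first minute is 1800 frames and the rest 1798 each; 3281 frames reaches minute 1, so 0 × 18 + 1 × 2 = 2 labels have been skipped so far.
Adding those back, label number 3281 + 2 = 3283 at 30 labels/s is 109 s + 13 f = 0 h 1 min 49 s frame 13, i.e. 00:01:49;13.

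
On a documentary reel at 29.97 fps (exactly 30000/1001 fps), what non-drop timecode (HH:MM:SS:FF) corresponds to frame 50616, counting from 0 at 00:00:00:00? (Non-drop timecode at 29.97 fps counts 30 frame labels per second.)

00:28:07:06

50616 ÷ 30 = 1687 full seconds, remainder 6 frames.
1687 s = 0 h 28 min 7 s.
Timecode: 00:28:07:06.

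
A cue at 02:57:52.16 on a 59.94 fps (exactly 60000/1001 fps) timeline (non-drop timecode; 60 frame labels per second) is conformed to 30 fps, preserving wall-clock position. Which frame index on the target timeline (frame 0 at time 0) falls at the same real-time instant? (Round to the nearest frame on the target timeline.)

frame 320488

Source frame index: (2×3600 + 57×60 + 52) × 60 + 16 = 640336.
Real time: 640336 / (60000/1001) = 40061021/3750 s.
Target frame: (40061021/3750) × (30) = 40061021/125 ≈ 320488.168 → 320488.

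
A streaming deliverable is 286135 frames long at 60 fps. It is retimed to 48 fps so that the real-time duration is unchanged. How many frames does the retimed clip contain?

Target frames = source frames × (target rate / source rate) = 286135 × (48)/(60) = 286135 × 4/5 = 228908.

228908 frames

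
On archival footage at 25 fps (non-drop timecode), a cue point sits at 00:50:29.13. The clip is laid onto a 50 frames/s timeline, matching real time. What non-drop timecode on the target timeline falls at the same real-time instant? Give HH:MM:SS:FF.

Source frame index: (0×3600 + 50×60 + 29) × 25 + 13 = 75738.
Real time: 75738 / (25) = 75738/25 s.
Target frame: (75738/25) × (50) = 151476.
At 50 labels/s: frame 151476 → 00:50:29:26.

00:50:29:26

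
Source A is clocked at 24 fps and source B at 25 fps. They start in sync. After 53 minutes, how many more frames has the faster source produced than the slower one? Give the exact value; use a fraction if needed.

3180 frames

53 min = 3180 s.
A emits 24 × 3180 = 76320 frames; B emits 25 × 3180 = 79500.
Difference = 3180 frames; B is ahead of A.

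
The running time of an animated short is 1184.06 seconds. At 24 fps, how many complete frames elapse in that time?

Frames = 1184.06 × 24 = 710436/25 ≈ 28417.4400.
Complete frames: 28417.

28417 frames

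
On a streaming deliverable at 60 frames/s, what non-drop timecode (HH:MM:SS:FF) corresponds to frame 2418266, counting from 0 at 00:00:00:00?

11:11:44:26

2418266 ÷ 60 = 40304 full seconds, remainder 26 frames.
40304 s = 11 h 11 min 44 s.
Timecode: 11:11:44:26.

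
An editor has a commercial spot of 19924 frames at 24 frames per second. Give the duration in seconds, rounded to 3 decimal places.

830.167 seconds

Running time = 19924 × 1/24 = 4981/6 s ≈ 830.167 s.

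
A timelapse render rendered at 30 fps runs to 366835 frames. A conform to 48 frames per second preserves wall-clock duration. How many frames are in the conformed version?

586936 frames

Target frames = source frames × (target rate / source rate) = 366835 × (48)/(30) = 366835 × 8/5 = 586936.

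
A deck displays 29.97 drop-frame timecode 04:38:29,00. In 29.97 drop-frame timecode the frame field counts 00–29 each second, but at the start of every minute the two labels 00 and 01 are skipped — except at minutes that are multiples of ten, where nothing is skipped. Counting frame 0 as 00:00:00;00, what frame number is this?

500768

As if non-drop at 30 labels/s: (4 × 3600 + 38 × 60 + 29) × 30 + 0 = 501270.
Minute boundaries passed: 278; those not divisible by 10: 278 − 27 = 251; dropped labels = 2 × 251 = 502.
Actual frame index = 501270 − 502 = 500768.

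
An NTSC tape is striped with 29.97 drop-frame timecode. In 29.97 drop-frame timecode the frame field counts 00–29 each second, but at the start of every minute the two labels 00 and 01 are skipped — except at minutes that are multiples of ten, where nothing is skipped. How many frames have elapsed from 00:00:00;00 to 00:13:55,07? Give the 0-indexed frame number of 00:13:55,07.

As if non-drop at 30 labels/s: (0 × 3600 + 13 × 60 + 55) × 30 + 7 = 25057.
Minute boundaries passed: 13; those not divisible by 10: 13 − 1 = 12; dropped labels = 2 × 12 = 24.
Actual frame index = 25057 − 24 = 25033.

25033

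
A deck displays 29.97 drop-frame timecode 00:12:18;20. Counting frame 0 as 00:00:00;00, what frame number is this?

22138

As if non-drop at 30 labels/s: (0 × 3600 + 12 × 60 + 18) × 30 + 20 = 22160.
Minute boundaries passed: 12; those not divisible by 10: 12 − 1 = 11; dropped labels = 2 × 11 = 22.
Actual frame index = 22160 − 22 = 22138.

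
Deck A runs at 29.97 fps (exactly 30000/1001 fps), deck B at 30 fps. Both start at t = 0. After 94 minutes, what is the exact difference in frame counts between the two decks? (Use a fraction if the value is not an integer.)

169200/1001 frames

94 min = 5640 s.
A emits 30000/1001 × 5640 = 169200000/1001 frames; B emits 30 × 5640 = 169200.
Difference = 169200/1001 frames (≈ 169.0310); B is ahead of A.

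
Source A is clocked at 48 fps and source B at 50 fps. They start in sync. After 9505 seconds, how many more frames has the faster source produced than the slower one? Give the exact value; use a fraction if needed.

19010 frames

A emits 48 × 9505 = 456240 frames; B emits 50 × 9505 = 475250.
Difference = 19010 frames; B is ahead of A.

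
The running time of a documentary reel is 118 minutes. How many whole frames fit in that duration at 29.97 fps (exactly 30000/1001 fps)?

118 min = 7080 s.
Frames = 7080 × 30000/1001 = 212400000/1001 ≈ 212187.8122.
Complete frames: 212187.

212187 frames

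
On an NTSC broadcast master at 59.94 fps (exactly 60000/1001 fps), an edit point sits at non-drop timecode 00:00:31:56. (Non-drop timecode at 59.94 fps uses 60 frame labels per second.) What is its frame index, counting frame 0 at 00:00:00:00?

frame 1916

Total seconds to the label: (0 × 3600 + 0 × 60 + 31) = 31.
Frame index = 31 × 60 + 56 = 1916.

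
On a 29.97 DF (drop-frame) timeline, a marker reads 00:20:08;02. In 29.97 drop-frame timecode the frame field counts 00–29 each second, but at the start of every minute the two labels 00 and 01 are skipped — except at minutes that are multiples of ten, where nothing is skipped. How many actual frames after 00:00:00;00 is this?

36206

Complete 10-minute blocks: 2, each 17982 frames → 35964.
Remaining 0 whole minutes in the current block: 0 frames.
Within the current minute: 8 × 30 + 2 = 242. Total = 35964 + 0 + 242 = 36206.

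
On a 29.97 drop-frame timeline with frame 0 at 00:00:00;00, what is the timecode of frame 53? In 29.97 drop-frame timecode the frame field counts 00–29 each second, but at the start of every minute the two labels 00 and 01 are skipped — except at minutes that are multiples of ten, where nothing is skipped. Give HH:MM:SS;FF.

00:00:01;23

Ten DF minutes hold 17982 frames, so frame 53 lies in block 0 (frames 0–17981) with 53 frames into that block.
The block's first minute is 1800 frames and the rest 1798 each; 53 frames reaches minute 0, so 0 × 18 + 0 × 2 = 0 labels have been skipped so far.
Adding those back, label number 53 + 0 = 53 at 30 labels/s is 1 s + 23 f = 0 h 0 min 1 s frame 23, i.e. 00:00:01;23.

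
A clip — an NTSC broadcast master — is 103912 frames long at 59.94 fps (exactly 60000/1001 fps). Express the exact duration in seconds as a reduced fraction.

Running time = 103912 ÷ (60000/1001) = 103912 × 1001/60000 = 13001989/7500 s.

13001989/7500 seconds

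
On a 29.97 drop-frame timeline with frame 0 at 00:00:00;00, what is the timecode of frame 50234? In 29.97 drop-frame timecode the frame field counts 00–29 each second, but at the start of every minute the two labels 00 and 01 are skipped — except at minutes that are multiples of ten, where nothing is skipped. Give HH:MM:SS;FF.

00:27:56;04

Ten DF minutes hold 17982 frames, so frame 50234 lies in block 2 (frames 35964–53945) with 14270 frames into that block.
The block's first minute is 1800 frames and the rest 1798 each; 14270 frames reaches minute 7, so 2 × 18 + 7 × 2 = 50 labels have been skipped so far.
Adding those back, label number 50234 + 50 = 50284 at 30 labels/s is 1676 s + 4 f = 0 h 27 min 56 s frame 4, i.e. 00:27:56;04.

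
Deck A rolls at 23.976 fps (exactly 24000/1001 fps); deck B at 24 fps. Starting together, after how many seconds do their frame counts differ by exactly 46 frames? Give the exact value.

23023/12 seconds

The gap grows by |24 − 24000/1001| = 24/1001 frames per second.
Time for a 46-frame gap: 46 ÷ (24/1001) = 23023/12 s.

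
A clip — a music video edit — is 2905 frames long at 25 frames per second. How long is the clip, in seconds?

Running time = 2905 / (25) = 116.2 s.

116.2 seconds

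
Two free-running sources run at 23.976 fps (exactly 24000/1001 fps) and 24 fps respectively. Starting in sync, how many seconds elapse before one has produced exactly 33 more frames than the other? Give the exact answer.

The gap grows by |24 − 24000/1001| = 24/1001 frames per second.
Time for a 33-frame gap: 33 ÷ (24/1001) = 1376.375 s.

1376.375 seconds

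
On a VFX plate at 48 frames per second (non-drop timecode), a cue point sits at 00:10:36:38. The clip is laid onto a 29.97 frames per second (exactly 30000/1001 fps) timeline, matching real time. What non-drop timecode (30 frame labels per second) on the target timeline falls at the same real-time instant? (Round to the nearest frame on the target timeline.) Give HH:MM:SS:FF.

00:10:36:05

Source frame index: (0×3600 + 10×60 + 36) × 48 + 38 = 30566.
Real time: 30566 / (48) = 15283/24 s.
Target frame: (15283/24) × (30000/1001) = 19103750/1001 ≈ 19084.665 → 19085.
At 30 labels/s: frame 19085 → 00:10:36:05.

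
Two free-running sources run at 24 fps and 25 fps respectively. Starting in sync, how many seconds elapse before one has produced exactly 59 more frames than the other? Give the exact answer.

The gap grows by |25 − 24| = 1 frame per second.
Time for a 59-frame gap: 59 ÷ (1) = 59 s.

59 seconds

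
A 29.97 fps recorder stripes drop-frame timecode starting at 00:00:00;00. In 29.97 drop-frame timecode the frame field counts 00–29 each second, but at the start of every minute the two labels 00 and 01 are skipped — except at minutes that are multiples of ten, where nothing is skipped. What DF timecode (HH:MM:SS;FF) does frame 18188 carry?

Each 10-minute DF block holds 10 × 60 × 30 − 9 × 2 = 17982 frames. 18188 ÷ 17982 → 1 full block, remainder 206.
Within the partial block the first minute is 1800 frames and each further minute 1798, so 0 further minute boundaries passed. Total skipped labels = 18 × 1 + 2 × 0 = 18.
Non-drop label index = 18188 + 18 = 18206; at 30 labels/s that is 00:10:06:26, i.e. DF 00:10:06;26.

00:10:06;26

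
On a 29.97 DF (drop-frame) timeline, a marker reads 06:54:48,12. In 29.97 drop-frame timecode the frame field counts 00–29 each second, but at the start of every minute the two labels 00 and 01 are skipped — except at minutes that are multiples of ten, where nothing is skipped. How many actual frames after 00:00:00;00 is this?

745906

Complete 10-minute blocks: 41, each 17982 frames → 737262.
Remaining 4 whole minutes in the current block: 1800 + 3 × 1798 = 7194 frames.
Within the current minute: 48 × 30 + 12 − 2 = 1450 (labels ;00/;01 skipped at this minute). Total = 737262 + 7194 + 1450 = 745906.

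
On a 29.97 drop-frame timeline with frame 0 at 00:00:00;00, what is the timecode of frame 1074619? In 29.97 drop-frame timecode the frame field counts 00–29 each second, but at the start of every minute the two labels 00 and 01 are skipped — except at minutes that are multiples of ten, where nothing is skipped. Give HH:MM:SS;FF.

09:57:36;15

Each 10-minute DF block holds 10 × 60 × 30 − 9 × 2 = 17982 frames. 1074619 ÷ 17982 → 59 full blocks, remainder 13681.
Within the partial block the first minute is 1800 frames and each further minute 1798, so 7 further minute boundaries passed. Total skipped labels = 18 × 59 + 2 × 7 = 1076.
Non-drop label index = 1074619 + 1076 = 1075695; at 30 labels/s that is 09:57:36:15, i.e. DF 09:57:36;15.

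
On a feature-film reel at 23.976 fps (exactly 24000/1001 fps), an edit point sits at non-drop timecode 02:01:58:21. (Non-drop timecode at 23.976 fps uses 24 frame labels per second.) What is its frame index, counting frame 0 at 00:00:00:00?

frame 175653

Total seconds to the label: (2 × 3600 + 1 × 60 + 58) = 7318.
Frame index = 7318 × 24 + 21 = 175653.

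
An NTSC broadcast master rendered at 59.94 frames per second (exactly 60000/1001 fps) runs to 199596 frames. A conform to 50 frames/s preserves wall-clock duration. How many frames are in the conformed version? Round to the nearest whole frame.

166496 frames

Frames at target rate = 199596 × (50) / (60000/1001) = 16649633/100 ≈ 166496.330.
Nearest whole frame: 166496.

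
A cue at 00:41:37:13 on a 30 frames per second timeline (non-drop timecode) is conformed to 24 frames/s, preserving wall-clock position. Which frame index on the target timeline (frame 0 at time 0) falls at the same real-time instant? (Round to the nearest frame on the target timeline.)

frame 59938

Source frame index: (0×3600 + 41×60 + 37) × 30 + 13 = 74923.
Real time: 74923 / (30) = 74923/30 s.
Target frame: (74923/30) × (24) = 299692/5 ≈ 59938.400 → 59938.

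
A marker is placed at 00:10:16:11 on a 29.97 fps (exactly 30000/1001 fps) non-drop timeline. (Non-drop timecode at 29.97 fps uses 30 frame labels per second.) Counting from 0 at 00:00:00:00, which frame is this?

frame 18491

Total seconds to the label: (0 × 3600 + 10 × 60 + 16) = 616.
Frame index = 616 × 30 + 11 = 18491.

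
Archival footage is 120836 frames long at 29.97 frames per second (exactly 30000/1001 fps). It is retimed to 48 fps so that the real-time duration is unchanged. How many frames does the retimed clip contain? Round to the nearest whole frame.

193531 frames

Frames at target rate = 120836 × (48) / (30000/1001) = 120956836/625 ≈ 193530.938.
Nearest whole frame: 193531.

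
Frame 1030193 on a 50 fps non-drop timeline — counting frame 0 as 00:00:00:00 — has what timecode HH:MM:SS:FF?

05:43:23:43

1030193 ÷ 50 = 20603 full seconds, remainder 43 frames.
20603 s = 5 h 43 min 23 s.
Timecode: 05:43:23:43.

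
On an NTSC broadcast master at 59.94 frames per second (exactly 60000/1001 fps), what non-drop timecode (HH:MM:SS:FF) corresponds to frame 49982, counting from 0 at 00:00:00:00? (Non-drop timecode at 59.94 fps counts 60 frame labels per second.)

49982 ÷ 60 = 833 full seconds, remainder 2 frames.
833 s = 0 h 13 min 53 s.
Timecode: 00:13:53:02.

00:13:53:02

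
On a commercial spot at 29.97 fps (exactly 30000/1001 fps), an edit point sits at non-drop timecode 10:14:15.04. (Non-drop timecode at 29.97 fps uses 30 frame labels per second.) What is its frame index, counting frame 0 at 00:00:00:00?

Total seconds to the label: (10 × 3600 + 14 × 60 + 15) = 36855.
Frame index = 36855 × 30 + 4 = 1105654.

frame 1105654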